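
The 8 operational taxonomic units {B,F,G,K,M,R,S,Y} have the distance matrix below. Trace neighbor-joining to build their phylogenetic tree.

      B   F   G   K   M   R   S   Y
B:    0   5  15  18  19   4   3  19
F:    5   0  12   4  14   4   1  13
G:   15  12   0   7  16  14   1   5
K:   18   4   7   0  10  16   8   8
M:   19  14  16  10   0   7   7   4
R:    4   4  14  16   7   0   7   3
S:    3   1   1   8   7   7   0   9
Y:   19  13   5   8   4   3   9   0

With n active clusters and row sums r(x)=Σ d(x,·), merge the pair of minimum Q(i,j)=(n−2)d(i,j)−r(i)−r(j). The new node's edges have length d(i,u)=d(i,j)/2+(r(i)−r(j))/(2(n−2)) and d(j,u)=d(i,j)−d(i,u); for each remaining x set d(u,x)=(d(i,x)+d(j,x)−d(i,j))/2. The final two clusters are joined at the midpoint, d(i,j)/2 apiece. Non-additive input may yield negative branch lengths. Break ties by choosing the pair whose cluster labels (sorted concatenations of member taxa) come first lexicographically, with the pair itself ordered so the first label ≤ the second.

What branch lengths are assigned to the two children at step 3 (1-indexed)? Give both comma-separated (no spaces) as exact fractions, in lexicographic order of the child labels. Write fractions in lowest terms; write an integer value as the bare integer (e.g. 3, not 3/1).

5/2,0

1. join B+R (d=4, Q=-114) ⇒ BR; edges |B|=13/3, |R|=-1/3
  updated: d(BR,F)=5/2, d(BR,G)=25/2, d(BR,K)=15, d(BR,M)=11, d(BR,S)=3, d(BR,Y)=9
2. join M+Y (d=4, Q=-90) ⇒ MY; edges |M|=17/5, |Y|=3/5
  updated: d(BR,MY)=8, d(F,MY)=23/2, d(G,MY)=17/2, d(K,MY)=7, d(MY,S)=6
3. join BR+F (d=5/2, Q=-62) ⇒ BFR; edges |BR|=5/2, |F|=0
  updated: d(BFR,G)=11, d(BFR,K)=33/4, d(BFR,MY)=17/2, d(BFR,S)=3/4
4. join BFR+S (d=3/4, Q=-42) ⇒ BFRS; edges |BFR|=5/2, |S|=-7/4
  updated: d(BFRS,G)=45/8, d(BFRS,K)=31/4, d(BFRS,MY)=55/8
5. join BFRS+G (d=45/8, Q=-241/8) ⇒ BFGRS; edges |BFRS|=83/32, |G|=97/32
  updated: d(BFGRS,K)=73/16, d(BFGRS,MY)=39/8
6. join BFGRS+K (d=73/16, Q=-263/16) ⇒ BFGKRS; edges |BFGRS|=39/32, |K|=107/32
  updated: d(BFGKRS,MY)=117/32
7. join BFGKRS+MY (d=117/32) ⇒ BFGKMRSY; edges |BFGKRS|=117/64, |MY|=117/64
final tree: ((((((B:13/3,R:-1/3):5/2,F:0):5/2,S:-7/4):83/32,G:97/32):39/32,K:107/32):117/64,(M:17/5,Y:3/5):117/64)
total length: 803/32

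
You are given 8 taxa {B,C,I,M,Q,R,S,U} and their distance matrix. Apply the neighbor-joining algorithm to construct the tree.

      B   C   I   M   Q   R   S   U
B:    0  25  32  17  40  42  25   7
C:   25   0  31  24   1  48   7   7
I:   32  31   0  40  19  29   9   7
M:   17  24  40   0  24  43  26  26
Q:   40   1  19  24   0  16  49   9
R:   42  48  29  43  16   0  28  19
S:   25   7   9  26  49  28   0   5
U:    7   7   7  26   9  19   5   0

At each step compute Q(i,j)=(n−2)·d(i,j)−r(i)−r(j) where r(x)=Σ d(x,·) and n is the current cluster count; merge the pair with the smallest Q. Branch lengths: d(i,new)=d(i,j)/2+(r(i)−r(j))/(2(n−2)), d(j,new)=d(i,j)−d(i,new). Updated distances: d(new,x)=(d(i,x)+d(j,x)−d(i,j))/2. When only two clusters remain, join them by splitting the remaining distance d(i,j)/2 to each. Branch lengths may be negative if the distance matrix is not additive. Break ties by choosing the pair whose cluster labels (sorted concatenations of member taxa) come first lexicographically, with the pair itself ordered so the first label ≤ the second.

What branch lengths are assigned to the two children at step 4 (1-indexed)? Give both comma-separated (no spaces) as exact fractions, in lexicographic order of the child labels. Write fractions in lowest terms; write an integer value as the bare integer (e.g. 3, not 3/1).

113/24,463/24

1. join C+Q (d=1, Q=-295) ⇒ CQ; edges |C|=-3/4, |Q|=7/4
  updated: d(B,CQ)=32, d(CQ,I)=49/2, d(CQ,M)=47/2, d(CQ,R)=63/2, d(CQ,S)=55/2, d(CQ,U)=15/2
2. join B+M (d=17, Q=-491/2) ⇒ BM; edges |B|=129/20, |M|=211/20
  updated: d(BM,CQ)=77/4, d(BM,I)=55/2, d(BM,R)=34, d(BM,S)=17, d(BM,U)=8
3. join I+S (d=9, Q=-295/2) ⇒ IS; edges |I|=93/16, |S|=51/16
  updated: d(BM,IS)=71/4, d(CQ,IS)=43/2, d(IS,R)=24, d(IS,U)=3/2
4. join IS+R (d=24, Q=-405/4) ⇒ IRS; edges |IS|=113/24, |R|=463/24
  updated: d(BM,IRS)=111/8, d(CQ,IRS)=29/2, d(IRS,U)=-7/4
5. join BM+CQ (d=77/4, Q=-351/8) ⇒ BCMQ; edges |BM|=307/32, |CQ|=309/32
  updated: d(BCMQ,IRS)=73/16, d(BCMQ,U)=-15/8
6. join BCMQ+IRS (d=73/16, Q=-15/16) ⇒ BCIMQRS; edges |BCMQ|=71/32, |IRS|=75/32
  updated: d(BCIMQRS,U)=-131/32
7. join BCIMQRS+U (d=-131/32) ⇒ BCIMQRSU; edges |BCIMQRS|=-131/64, |U|=-131/64
final tree: ((((B:129/20,M:211/20):307/32,(C:-3/4,Q:7/4):309/32):71/32,((I:93/16,S:51/16):113/24,R:463/24):75/32):-131/64,U:-131/64)
total length: 2263/32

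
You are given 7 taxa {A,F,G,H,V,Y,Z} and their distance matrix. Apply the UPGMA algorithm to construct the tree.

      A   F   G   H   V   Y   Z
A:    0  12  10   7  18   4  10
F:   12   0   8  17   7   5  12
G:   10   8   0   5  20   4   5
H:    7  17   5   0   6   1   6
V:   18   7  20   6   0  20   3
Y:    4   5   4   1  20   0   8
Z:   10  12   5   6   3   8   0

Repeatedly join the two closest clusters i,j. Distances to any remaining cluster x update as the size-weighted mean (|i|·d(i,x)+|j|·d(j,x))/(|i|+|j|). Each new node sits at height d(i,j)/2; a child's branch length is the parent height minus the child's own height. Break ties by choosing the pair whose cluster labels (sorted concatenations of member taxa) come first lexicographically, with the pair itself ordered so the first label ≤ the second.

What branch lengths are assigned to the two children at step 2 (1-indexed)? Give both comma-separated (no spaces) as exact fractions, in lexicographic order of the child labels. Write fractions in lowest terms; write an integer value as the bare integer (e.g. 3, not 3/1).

3/2,3/2

1. join H+Y (d=1) ⇒ HY; edges |H|=1/2, |Y|=1/2
  updated: d(A,HY)=11/2, d(F,HY)=11, d(G,HY)=9/2, d(HY,V)=13, d(HY,Z)=7
2. join V+Z (d=3) ⇒ VZ; edges |V|=3/2, |Z|=3/2
  updated: d(A,VZ)=14, d(F,VZ)=19/2, d(G,VZ)=25/2, d(HY,VZ)=10
3. join G+HY (d=9/2) ⇒ GHY; edges |G|=9/4, |HY|=7/4
  updated: d(A,GHY)=7, d(F,GHY)=10, d(GHY,VZ)=65/6
4. join A+GHY (d=7) ⇒ AGHY; edges |A|=7/2, |GHY|=5/4
  updated: d(AGHY,F)=21/2, d(AGHY,VZ)=93/8
5. join F+VZ (d=19/2) ⇒ FVZ; edges |F|=19/4, |VZ|=13/4
  updated: d(AGHY,FVZ)=45/4
6. join AGHY+FVZ (d=45/4) ⇒ AFGHVYZ; edges |AGHY|=17/8, |FVZ|=7/8
final tree: ((A:7/2,(G:9/4,(H:1/2,Y:1/2):7/4):5/4):17/8,(F:19/4,(V:3/2,Z:3/2):13/4):7/8)
total length: 95/4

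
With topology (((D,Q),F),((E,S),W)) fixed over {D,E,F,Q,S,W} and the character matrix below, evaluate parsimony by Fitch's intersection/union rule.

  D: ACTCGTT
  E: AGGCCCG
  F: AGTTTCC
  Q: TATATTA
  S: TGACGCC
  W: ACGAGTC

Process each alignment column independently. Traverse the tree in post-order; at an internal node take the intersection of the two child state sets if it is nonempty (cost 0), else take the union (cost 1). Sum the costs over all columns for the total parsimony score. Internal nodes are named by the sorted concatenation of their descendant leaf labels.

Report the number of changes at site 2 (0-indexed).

2

DQ@0: {A} ∪ {T} = {A,T} (union, +1)
DFQ@0: {A,T} ∩ {A} = {A} (intersection, +0)
ES@0: {A} ∪ {T} = {A,T} (union, +1)
ESW@0: {A,T} ∩ {A} = {A} (intersection, +0)
DEFQSW@0: {A} ∩ {A} = {A} (intersection, +0)
DQ@1: {C} ∪ {A} = {A,C} (union, +1)
DFQ@1: {A,C} ∪ {G} = {A,C,G} (union, +1)
ES@1: {G} ∩ {G} = {G} (intersection, +0)
ESW@1: {G} ∪ {C} = {C,G} (union, +1)
DEFQSW@1: {A,C,G} ∩ {C,G} = {C,G} (intersection, +0)
DQ@2: {T} ∩ {T} = {T} (intersection, +0)
DFQ@2: {T} ∩ {T} = {T} (intersection, +0)
ES@2: {G} ∪ {A} = {A,G} (union, +1)
ESW@2: {A,G} ∩ {G} = {G} (intersection, +0)
DEFQSW@2: {T} ∪ {G} = {G,T} (union, +1)
DQ@3: {C} ∪ {A} = {A,C} (union, +1)
DFQ@3: {A,C} ∪ {T} = {A,C,T} (union, +1)
ES@3: {C} ∩ {C} = {C} (intersection, +0)
ESW@3: {C} ∪ {A} = {A,C} (union, +1)
DEFQSW@3: {A,C,T} ∩ {A,C} = {A,C} (intersection, +0)
DQ@4: {G} ∪ {T} = {G,T} (union, +1)
DFQ@4: {G,T} ∩ {T} = {T} (intersection, +0)
ES@4: {C} ∪ {G} = {C,G} (union, +1)
ESW@4: {C,G} ∩ {G} = {G} (intersection, +0)
DEFQSW@4: {T} ∪ {G} = {G,T} (union, +1)
DQ@5: {T} ∩ {T} = {T} (intersection, +0)
DFQ@5: {T} ∪ {C} = {C,T} (union, +1)
ES@5: {C} ∩ {C} = {C} (intersection, +0)
ESW@5: {C} ∪ {T} = {C,T} (union, +1)
DEFQSW@5: {C,T} ∩ {C,T} = {C,T} (intersection, +0)
DQ@6: {T} ∪ {A} = {A,T} (union, +1)
DFQ@6: {A,T} ∪ {C} = {A,C,T} (union, +1)
ES@6: {G} ∪ {C} = {C,G} (union, +1)
ESW@6: {C,G} ∩ {C} = {C} (intersection, +0)
DEFQSW@6: {A,C,T} ∩ {C} = {C} (intersection, +0)
per-site changes: [2, 3, 2, 3, 3, 2, 3]; total = 18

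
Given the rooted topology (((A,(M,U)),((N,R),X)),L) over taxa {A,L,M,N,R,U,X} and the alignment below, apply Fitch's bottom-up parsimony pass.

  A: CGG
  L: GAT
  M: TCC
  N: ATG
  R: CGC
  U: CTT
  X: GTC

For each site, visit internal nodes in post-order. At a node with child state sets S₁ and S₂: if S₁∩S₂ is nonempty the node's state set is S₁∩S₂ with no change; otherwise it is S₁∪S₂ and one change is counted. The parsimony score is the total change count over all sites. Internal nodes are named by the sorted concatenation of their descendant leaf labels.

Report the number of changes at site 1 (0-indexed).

4

[col 0] MU: children M:{T}, U:{C} ∪→ {C,T}; cost 1
[col 0] AMU: children A:{C}, MU:{C,T} ∩→ {C}; cost 0
[col 0] NR: children N:{A}, R:{C} ∪→ {A,C}; cost 1
[col 0] NRX: children NR:{A,C}, X:{G} ∪→ {A,C,G}; cost 1
[col 0] AMNRUX: children AMU:{C}, NRX:{A,C,G} ∩→ {C}; cost 0
[col 0] ALMNRUX: children AMNRUX:{C}, L:{G} ∪→ {C,G}; cost 1
[col 1] MU: children M:{C}, U:{T} ∪→ {C,T}; cost 1
[col 1] AMU: children A:{G}, MU:{C,T} ∪→ {C,G,T}; cost 1
[col 1] NR: children N:{T}, R:{G} ∪→ {G,T}; cost 1
[col 1] NRX: children NR:{G,T}, X:{T} ∩→ {T}; cost 0
[col 1] AMNRUX: children AMU:{C,G,T}, NRX:{T} ∩→ {T}; cost 0
[col 1] ALMNRUX: children AMNRUX:{T}, L:{A} ∪→ {A,T}; cost 1
[col 2] MU: children M:{C}, U:{T} ∪→ {C,T}; cost 1
[col 2] AMU: children A:{G}, MU:{C,T} ∪→ {C,G,T}; cost 1
[col 2] NR: children N:{G}, R:{C} ∪→ {C,G}; cost 1
[col 2] NRX: children NR:{C,G}, X:{C} ∩→ {C}; cost 0
[col 2] AMNRUX: children AMU:{C,G,T}, NRX:{C} ∩→ {C}; cost 0
[col 2] ALMNRUX: children AMNRUX:{C}, L:{T} ∪→ {C,T}; cost 1
per-site changes: [4, 4, 4]; total = 12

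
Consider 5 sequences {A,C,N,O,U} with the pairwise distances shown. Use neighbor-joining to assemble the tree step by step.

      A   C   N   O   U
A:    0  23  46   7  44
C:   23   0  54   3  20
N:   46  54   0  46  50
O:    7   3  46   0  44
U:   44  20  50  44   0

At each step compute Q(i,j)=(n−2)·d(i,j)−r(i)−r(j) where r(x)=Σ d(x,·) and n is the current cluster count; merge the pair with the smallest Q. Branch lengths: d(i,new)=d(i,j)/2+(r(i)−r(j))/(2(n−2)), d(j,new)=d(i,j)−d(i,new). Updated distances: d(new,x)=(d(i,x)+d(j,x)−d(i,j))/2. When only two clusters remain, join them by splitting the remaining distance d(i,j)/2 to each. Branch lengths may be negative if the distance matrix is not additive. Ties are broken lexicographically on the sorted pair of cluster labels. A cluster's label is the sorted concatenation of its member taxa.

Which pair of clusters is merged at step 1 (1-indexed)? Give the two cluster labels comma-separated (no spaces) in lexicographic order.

iteration 1: select N,U (d=50, Q=-204); attach at lengths (94/3, 56/3); label the merged cluster NU
  updated: d(A,NU)=20, d(C,NU)=12, d(NU,O)=20
iteration 2: select A,O (d=7, Q=-66); attach at lengths (17/2, -3/2); label the merged cluster AO
  updated: d(AO,C)=19/2, d(AO,NU)=33/2
iteration 3: select AO,C (d=19/2, Q=-38); attach at lengths (7, 5/2); label the merged cluster ACO
  updated: d(ACO,NU)=19/2
iteration 4: select ACO,NU (d=19/2); attach at lengths (19/4, 19/4); label the merged cluster ACNOU
final tree: (((A:17/2,O:-3/2):7,C:5/2):19/4,(N:94/3,U:56/3):19/4)
total length: 76

N,U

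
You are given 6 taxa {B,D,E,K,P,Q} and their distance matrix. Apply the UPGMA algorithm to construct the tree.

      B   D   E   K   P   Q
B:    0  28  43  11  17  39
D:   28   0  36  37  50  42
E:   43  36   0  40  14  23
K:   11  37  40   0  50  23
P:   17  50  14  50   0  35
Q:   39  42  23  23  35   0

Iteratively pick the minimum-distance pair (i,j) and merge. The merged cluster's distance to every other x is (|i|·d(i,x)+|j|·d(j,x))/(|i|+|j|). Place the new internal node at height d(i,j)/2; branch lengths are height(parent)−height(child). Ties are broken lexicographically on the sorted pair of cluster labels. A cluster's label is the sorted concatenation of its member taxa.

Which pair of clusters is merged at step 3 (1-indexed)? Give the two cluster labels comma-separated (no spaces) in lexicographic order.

EP,Q

1. join B+K (d=11) ⇒ BK; edges |B|=11/2, |K|=11/2
  updated: d(BK,D)=65/2, d(BK,E)=83/2, d(BK,P)=67/2, d(BK,Q)=31
2. join E+P (d=14) ⇒ EP; edges |E|=7, |P|=7
  updated: d(BK,EP)=75/2, d(D,EP)=43, d(EP,Q)=29
3. join EP+Q (d=29) ⇒ EPQ; edges |EP|=15/2, |Q|=29/2
  updated: d(BK,EPQ)=106/3, d(D,EPQ)=128/3
4. join BK+D (d=65/2) ⇒ BDK; edges |BK|=43/4, |D|=65/4
  updated: d(BDK,EPQ)=340/9
5. join BDK+EPQ (d=340/9) ⇒ BDEKPQ; edges |BDK|=95/36, |EPQ|=79/18
final tree: (((B:11/2,K:11/2):43/4,D:65/4):95/36,((E:7,P:7):15/2,Q:29/2):79/18)
total length: 2917/36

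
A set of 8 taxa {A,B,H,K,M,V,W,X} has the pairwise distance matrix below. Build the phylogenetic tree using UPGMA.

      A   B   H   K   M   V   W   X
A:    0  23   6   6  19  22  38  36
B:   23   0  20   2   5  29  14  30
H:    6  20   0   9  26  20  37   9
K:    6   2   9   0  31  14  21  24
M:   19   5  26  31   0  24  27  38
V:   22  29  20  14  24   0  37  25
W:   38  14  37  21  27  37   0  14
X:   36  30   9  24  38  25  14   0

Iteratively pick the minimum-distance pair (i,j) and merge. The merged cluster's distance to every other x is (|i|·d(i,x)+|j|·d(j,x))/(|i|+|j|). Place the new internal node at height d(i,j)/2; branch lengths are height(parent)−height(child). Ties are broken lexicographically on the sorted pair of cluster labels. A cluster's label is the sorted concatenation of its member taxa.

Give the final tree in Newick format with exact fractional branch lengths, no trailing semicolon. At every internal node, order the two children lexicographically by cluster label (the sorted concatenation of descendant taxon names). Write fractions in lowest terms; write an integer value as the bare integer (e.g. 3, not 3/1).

(((((A:3,H:3):17/4,(B:1,K:1):25/4):23/8,M:81/8):31/40,V:109/10):31/10,(W:7,X:7):7)

step 1: merge (B,K) at d=2; branch lengths B→1, K→1; new cluster BK
  updated: d(A,BK)=29/2, d(BK,H)=29/2, d(BK,M)=18, d(BK,V)=43/2, d(BK,W)=35/2, d(BK,X)=27
step 2: merge (A,H) at d=6; branch lengths A→3, H→3; new cluster AH
  updated: d(AH,BK)=29/2, d(AH,M)=45/2, d(AH,V)=21, d(AH,W)=75/2, d(AH,X)=45/2
step 3: merge (W,X) at d=14; branch lengths W→7, X→7; new cluster WX
  updated: d(AH,WX)=30, d(BK,WX)=89/4, d(M,WX)=65/2, d(V,WX)=31
step 4: merge (AH,BK) at d=29/2; branch lengths AH→17/4, BK→25/4; new cluster ABHK
  updated: d(ABHK,M)=81/4, d(ABHK,V)=85/4, d(ABHK,WX)=209/8
step 5: merge (ABHK,M) at d=81/4; branch lengths ABHK→23/8, M→81/8; new cluster ABHKM
  updated: d(ABHKM,V)=109/5, d(ABHKM,WX)=137/5
step 6: merge (ABHKM,V) at d=109/5; branch lengths ABHKM→31/40, V→109/10; new cluster ABHKMV
  updated: d(ABHKMV,WX)=28
step 7: merge (ABHKMV,WX) at d=28; branch lengths ABHKMV→31/10, WX→7; new cluster ABHKMVWX
final tree: (((((A:3,H:3):17/4,(B:1,K:1):25/4):23/8,M:81/8):31/40,V:109/10):31/10,(W:7,X:7):7)
total length: 2691/40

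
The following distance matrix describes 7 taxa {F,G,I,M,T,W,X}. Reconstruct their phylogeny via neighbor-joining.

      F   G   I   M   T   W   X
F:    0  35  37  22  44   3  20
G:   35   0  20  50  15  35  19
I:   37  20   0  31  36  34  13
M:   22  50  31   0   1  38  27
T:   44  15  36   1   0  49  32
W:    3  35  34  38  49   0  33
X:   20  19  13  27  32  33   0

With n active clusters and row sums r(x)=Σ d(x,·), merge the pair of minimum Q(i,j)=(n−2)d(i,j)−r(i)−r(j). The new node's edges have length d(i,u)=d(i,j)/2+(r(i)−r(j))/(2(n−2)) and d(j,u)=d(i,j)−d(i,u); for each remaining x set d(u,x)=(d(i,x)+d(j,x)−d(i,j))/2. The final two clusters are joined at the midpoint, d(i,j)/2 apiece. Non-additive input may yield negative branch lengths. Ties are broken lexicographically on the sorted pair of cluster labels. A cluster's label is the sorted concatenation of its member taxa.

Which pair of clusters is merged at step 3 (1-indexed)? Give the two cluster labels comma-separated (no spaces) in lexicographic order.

step 1: merge (M,T) at d=1, Q=-341; branch lengths M→-3/10, T→13/10; new cluster MT
  updated: d(F,MT)=65/2, d(G,MT)=32, d(I,MT)=33, d(MT,W)=43, d(MT,X)=29
step 2: merge (F,W) at d=3, Q=-527/2; branch lengths F→-17/16, W→65/16; new cluster FW
  updated: d(FW,G)=67/2, d(FW,I)=34, d(FW,MT)=145/4, d(FW,X)=25
step 3: merge (FW,MT) at d=145/4, Q=-601/4; branch lengths FW→143/8, MT→147/8; new cluster FMTW
  updated: d(FMTW,G)=117/8, d(FMTW,I)=123/8, d(FMTW,X)=71/8
step 4: merge (FMTW,G) at d=117/8, Q=-253/4; branch lengths FMTW→29/8, G→11; new cluster FGMTW
  updated: d(FGMTW,I)=83/8, d(FGMTW,X)=53/8
step 5: merge (FGMTW,I) at d=83/8, Q=-30; branch lengths FGMTW→2, I→67/8; new cluster FGIMTW
  updated: d(FGIMTW,X)=37/8
step 6: merge (FGIMTW,X) at d=37/8; branch lengths FGIMTW→37/16, X→37/16; new cluster FGIMTWX
final tree: (((((F:-17/16,W:65/16):143/8,(M:-3/10,T:13/10):147/8):29/8,G:11):2,I:67/8):37/16,X:37/16)
total length: 559/8

FW,MT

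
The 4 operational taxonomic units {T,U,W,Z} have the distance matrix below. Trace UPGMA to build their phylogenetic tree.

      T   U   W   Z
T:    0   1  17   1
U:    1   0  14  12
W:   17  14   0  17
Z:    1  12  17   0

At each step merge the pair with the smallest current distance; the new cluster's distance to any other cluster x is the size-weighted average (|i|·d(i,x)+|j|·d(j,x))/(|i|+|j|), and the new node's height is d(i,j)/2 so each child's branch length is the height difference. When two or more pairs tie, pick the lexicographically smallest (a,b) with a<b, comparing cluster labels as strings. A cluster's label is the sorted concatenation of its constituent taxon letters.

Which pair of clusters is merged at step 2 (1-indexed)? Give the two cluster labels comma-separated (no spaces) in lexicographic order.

iteration 1: select T,U (d=1); attach at lengths (1/2, 1/2); label the merged cluster TU
  updated: d(TU,W)=31/2, d(TU,Z)=13/2
iteration 2: select TU,Z (d=13/2); attach at lengths (11/4, 13/4); label the merged cluster TUZ
  updated: d(TUZ,W)=16
iteration 3: select TUZ,W (d=16); attach at lengths (19/4, 8); label the merged cluster TUWZ
final tree: (((T:1/2,U:1/2):11/4,Z:13/4):19/4,W:8)
total length: 79/4

TU,Z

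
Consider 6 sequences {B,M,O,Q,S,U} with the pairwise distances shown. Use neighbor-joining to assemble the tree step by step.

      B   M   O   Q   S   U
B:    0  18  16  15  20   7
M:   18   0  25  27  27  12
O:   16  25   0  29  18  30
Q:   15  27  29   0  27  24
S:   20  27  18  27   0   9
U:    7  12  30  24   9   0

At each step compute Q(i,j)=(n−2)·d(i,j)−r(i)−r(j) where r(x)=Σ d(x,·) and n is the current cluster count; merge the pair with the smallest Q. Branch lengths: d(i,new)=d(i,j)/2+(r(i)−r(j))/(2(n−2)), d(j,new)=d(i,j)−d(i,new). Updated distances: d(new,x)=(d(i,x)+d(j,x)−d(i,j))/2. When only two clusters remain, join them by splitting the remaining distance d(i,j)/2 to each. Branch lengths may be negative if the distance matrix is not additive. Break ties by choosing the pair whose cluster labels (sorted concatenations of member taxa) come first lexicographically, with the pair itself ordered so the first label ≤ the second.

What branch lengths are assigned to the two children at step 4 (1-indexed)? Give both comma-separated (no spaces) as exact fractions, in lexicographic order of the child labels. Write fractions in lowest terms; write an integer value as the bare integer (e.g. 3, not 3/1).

17/8,27/8

1. join O+S (d=18, Q=-147) ⇒ OS; edges |O|=89/8, |S|=55/8
  updated: d(B,OS)=9, d(M,OS)=17, d(OS,Q)=19, d(OS,U)=21/2
2. join M+U (d=12, Q=-183/2) ⇒ MU; edges |M|=113/12, |U|=31/12
  updated: d(B,MU)=13/2, d(MU,OS)=31/4, d(MU,Q)=39/2
3. join B+Q (d=15, Q=-54) ⇒ BQ; edges |B|=7/4, |Q|=53/4
  updated: d(BQ,MU)=11/2, d(BQ,OS)=13/2
4. join BQ+MU (d=11/2, Q=-79/4) ⇒ BMQU; edges |BQ|=17/8, |MU|=27/8
  updated: d(BMQU,OS)=35/8
5. join BMQU+OS (d=35/8) ⇒ BMOQSU; edges |BMQU|=35/16, |OS|=35/16
final tree: (((B:7/4,Q:53/4):17/8,(M:113/12,U:31/12):27/8):35/16,(O:89/8,S:55/8):35/16)
total length: 439/8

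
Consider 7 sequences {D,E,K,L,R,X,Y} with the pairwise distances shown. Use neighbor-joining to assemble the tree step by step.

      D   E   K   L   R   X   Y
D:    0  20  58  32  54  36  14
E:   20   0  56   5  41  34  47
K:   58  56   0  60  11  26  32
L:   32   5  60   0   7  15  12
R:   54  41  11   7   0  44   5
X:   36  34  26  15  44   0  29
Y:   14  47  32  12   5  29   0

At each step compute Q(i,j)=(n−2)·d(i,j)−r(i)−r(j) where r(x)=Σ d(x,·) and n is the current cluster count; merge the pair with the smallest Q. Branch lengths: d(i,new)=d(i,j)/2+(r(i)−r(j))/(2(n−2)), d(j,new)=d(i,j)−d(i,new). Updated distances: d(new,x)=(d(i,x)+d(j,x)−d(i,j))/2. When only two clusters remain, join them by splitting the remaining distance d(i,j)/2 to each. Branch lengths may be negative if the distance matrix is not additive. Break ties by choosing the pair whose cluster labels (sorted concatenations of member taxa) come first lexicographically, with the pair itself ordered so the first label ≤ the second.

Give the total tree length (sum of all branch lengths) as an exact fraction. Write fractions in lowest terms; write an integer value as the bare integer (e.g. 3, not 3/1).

1. join K+R (d=11, Q=-350) ⇒ KR; edges |K|=68/5, |R|=-13/5
  updated: d(D,KR)=101/2, d(E,KR)=43, d(KR,L)=28, d(KR,X)=59/2, d(KR,Y)=13
2. join KR+Y (d=13, Q=-227) ⇒ KRY; edges |KR|=101/8, |Y|=3/8
  updated: d(D,KRY)=103/4, d(E,KRY)=77/2, d(KRY,L)=27/2, d(KRY,X)=91/4
3. join D+E (d=20, Q=-605/4) ⇒ DE; edges |D|=305/24, |E|=175/24
  updated: d(DE,KRY)=177/8, d(DE,L)=17/2, d(DE,X)=25
4. join DE+L (d=17/2, Q=-605/8) ⇒ DEL; edges |DE|=285/32, |L|=-13/32
  updated: d(DEL,KRY)=217/16, d(DEL,X)=63/4
5. join DEL+KRY (d=217/16, Q=-833/16) ⇒ DEKLRY; edges |DEL|=105/32, |KRY|=329/32
  updated: d(DEKLRY,X)=399/32
6. join DEKLRY+X (d=399/32) ⇒ DEKLRXY; edges |DEKLRY|=399/64, |X|=399/64
final tree: ((((D:305/24,E:175/24):285/32,L:-13/32):105/32,((K:68/5,R:-13/5):101/8,Y:3/8):329/32):399/64,X:399/64)
total length: 2513/32

2513/32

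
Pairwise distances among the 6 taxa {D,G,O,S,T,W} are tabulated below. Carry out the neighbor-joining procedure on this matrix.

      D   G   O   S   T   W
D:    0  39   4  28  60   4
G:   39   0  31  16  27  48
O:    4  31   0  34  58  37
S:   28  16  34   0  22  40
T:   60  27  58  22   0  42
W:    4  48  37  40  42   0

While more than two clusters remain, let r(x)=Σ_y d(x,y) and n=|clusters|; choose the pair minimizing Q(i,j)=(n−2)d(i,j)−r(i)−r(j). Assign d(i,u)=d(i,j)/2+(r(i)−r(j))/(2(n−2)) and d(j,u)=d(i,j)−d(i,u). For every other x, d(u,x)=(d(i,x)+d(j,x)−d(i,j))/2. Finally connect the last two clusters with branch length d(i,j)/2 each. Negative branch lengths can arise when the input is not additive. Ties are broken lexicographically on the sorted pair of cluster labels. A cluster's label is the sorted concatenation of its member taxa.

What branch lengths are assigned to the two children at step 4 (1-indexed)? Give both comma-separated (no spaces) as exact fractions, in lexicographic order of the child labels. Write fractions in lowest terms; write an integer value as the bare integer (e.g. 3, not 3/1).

iteration 1: select D,W (d=4, Q=-290); attach at lengths (-5/2, 13/2); label the merged cluster DW
  updated: d(DW,G)=83/2, d(DW,O)=37/2, d(DW,S)=32, d(DW,T)=49
iteration 2: select DW,O (d=37/2, Q=-227); attach at lengths (55/6, 28/3); label the merged cluster DOW
  updated: d(DOW,G)=27, d(DOW,S)=95/4, d(DOW,T)=177/4
iteration 3: select DOW,G (d=27, Q=-111); attach at lengths (79/4, 29/4); label the merged cluster DGOW
  updated: d(DGOW,S)=51/8, d(DGOW,T)=177/8
iteration 4: select DGOW,S (d=51/8, Q=-101/2); attach at lengths (13/4, 25/8); label the merged cluster DGOSW
  updated: d(DGOSW,T)=151/8
iteration 5: select DGOSW,T (d=151/8); attach at lengths (151/16, 151/16); label the merged cluster DGOSTW
final tree: (((((D:-5/2,W:13/2):55/6,O:28/3):79/4,G:29/4):13/4,S:25/8):151/16,T:151/16)
total length: 299/4

13/4,25/8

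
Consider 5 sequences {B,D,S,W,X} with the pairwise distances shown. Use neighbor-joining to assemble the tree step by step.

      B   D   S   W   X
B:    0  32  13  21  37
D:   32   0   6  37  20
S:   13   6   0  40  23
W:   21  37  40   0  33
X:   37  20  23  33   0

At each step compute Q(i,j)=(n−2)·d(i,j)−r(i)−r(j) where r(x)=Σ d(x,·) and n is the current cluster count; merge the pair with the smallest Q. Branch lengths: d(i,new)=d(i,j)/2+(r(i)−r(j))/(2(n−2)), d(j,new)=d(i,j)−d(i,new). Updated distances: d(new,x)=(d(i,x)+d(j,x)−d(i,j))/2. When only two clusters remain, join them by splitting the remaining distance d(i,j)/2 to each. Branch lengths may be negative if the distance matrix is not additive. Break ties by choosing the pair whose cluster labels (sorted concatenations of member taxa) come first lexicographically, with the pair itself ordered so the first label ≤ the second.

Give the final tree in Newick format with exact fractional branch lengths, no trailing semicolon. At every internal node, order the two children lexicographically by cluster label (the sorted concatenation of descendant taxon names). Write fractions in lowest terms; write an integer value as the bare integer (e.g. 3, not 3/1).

step 1: merge (B,W) at d=21, Q=-171; branch lengths B→35/6, W→91/6; new cluster BW
  updated: d(BW,D)=24, d(BW,S)=16, d(BW,X)=49/2
step 2: merge (BW,X) at d=49/2, Q=-83; branch lengths BW→23/2, X→13; new cluster BWX
  updated: d(BWX,D)=39/4, d(BWX,S)=29/4
step 3: merge (BWX,D) at d=39/4, Q=-23; branch lengths BWX→11/2, D→17/4; new cluster BDWX
  updated: d(BDWX,S)=7/4
step 4: merge (BDWX,S) at d=7/4; branch lengths BDWX→7/8, S→7/8; new cluster BDSWX
final tree: ((((B:35/6,W:91/6):23/2,X:13):11/2,D:17/4):7/8,S:7/8)
total length: 57

((((B:35/6,W:91/6):23/2,X:13):11/2,D:17/4):7/8,S:7/8)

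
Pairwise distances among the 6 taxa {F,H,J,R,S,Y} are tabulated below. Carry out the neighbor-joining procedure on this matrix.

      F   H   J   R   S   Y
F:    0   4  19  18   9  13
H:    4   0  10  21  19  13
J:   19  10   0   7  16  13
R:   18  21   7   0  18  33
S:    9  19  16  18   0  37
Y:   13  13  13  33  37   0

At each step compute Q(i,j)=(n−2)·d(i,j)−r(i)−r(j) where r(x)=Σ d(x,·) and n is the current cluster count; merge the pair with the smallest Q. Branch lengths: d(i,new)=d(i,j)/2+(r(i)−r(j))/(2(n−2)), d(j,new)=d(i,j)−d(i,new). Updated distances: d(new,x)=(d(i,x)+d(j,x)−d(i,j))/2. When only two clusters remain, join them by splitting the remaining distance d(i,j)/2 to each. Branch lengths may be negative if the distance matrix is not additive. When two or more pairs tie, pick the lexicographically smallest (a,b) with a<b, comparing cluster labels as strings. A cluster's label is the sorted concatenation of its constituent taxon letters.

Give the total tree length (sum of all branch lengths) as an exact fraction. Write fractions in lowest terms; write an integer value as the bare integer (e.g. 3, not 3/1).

663/16

1. join J+R (d=7, Q=-134) ⇒ JR; edges |J|=-1/2, |R|=15/2
  updated: d(F,JR)=15, d(H,JR)=12, d(JR,S)=27/2, d(JR,Y)=39/2
2. join JR+S (d=27/2, Q=-98) ⇒ JRS; edges |JR|=11/3, |S|=59/6
  updated: d(F,JRS)=21/4, d(H,JRS)=35/4, d(JRS,Y)=43/2
3. join F+JRS (d=21/4, Q=-189/4) ⇒ FJRS; edges |F|=-11/16, |JRS|=95/16
  updated: d(FJRS,H)=15/4, d(FJRS,Y)=117/8
4. join FJRS+H (d=15/4, Q=-251/8) ⇒ FHJRS; edges |FJRS|=43/16, |H|=17/16
  updated: d(FHJRS,Y)=191/16
5. join FHJRS+Y (d=191/16) ⇒ FHJRSY; edges |FHJRS|=191/32, |Y|=191/32
final tree: (((F:-11/16,((J:-1/2,R:15/2):11/3,S:59/6):95/16):43/16,H:17/16):191/32,Y:191/32)
total length: 663/16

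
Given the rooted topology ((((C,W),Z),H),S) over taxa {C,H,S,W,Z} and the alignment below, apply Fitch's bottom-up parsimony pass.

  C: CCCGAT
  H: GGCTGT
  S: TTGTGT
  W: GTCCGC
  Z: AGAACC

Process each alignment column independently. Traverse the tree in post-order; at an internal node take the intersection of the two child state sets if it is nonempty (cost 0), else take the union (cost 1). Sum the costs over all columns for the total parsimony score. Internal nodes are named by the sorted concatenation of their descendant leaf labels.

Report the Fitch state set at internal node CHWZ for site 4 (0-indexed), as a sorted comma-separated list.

G

[col 0] CW: children C:{C}, W:{G} ∪→ {C,G}; cost 1
[col 0] CWZ: children CW:{C,G}, Z:{A} ∪→ {A,C,G}; cost 1
[col 0] CHWZ: children CWZ:{A,C,G}, H:{G} ∩→ {G}; cost 0
[col 0] CHSWZ: children CHWZ:{G}, S:{T} ∪→ {G,T}; cost 1
[col 1] CW: children C:{C}, W:{T} ∪→ {C,T}; cost 1
[col 1] CWZ: children CW:{C,T}, Z:{G} ∪→ {C,G,T}; cost 1
[col 1] CHWZ: children CWZ:{C,G,T}, H:{G} ∩→ {G}; cost 0
[col 1] CHSWZ: children CHWZ:{G}, S:{T} ∪→ {G,T}; cost 1
[col 2] CW: children C:{C}, W:{C} ∩→ {C}; cost 0
[col 2] CWZ: children CW:{C}, Z:{A} ∪→ {A,C}; cost 1
[col 2] CHWZ: children CWZ:{A,C}, H:{C} ∩→ {C}; cost 0
[col 2] CHSWZ: children CHWZ:{C}, S:{G} ∪→ {C,G}; cost 1
[col 3] CW: children C:{G}, W:{C} ∪→ {C,G}; cost 1
[col 3] CWZ: children CW:{C,G}, Z:{A} ∪→ {A,C,G}; cost 1
[col 3] CHWZ: children CWZ:{A,C,G}, H:{T} ∪→ {A,C,G,T}; cost 1
[col 3] CHSWZ: children CHWZ:{A,C,G,T}, S:{T} ∩→ {T}; cost 0
[col 4] CW: children C:{A}, W:{G} ∪→ {A,G}; cost 1
[col 4] CWZ: children CW:{A,G}, Z:{C} ∪→ {A,C,G}; cost 1
[col 4] CHWZ: children CWZ:{A,C,G}, H:{G} ∩→ {G}; cost 0
[col 4] CHSWZ: children CHWZ:{G}, S:{G} ∩→ {G}; cost 0
[col 5] CW: children C:{T}, W:{C} ∪→ {C,T}; cost 1
[col 5] CWZ: children CW:{C,T}, Z:{C} ∩→ {C}; cost 0
[col 5] CHWZ: children CWZ:{C}, H:{T} ∪→ {C,T}; cost 1
[col 5] CHSWZ: children CHWZ:{C,T}, S:{T} ∩→ {T}; cost 0
per-site changes: [3, 3, 2, 3, 2, 2]; total = 15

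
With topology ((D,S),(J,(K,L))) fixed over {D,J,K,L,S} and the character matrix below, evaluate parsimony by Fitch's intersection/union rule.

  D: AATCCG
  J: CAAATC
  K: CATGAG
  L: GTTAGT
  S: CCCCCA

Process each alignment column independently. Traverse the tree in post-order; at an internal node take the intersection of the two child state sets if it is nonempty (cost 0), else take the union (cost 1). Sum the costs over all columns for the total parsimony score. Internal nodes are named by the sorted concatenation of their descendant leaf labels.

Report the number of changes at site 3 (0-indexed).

2

site 0, node DS: D={A} ∪ S={C} → {A,C} (+1)
site 0, node KL: K={C} ∪ L={G} → {C,G} (+1)
site 0, node JKL: J={C} ∩ KL={C,G} → {C} (+0)
site 0, node DJKLS: DS={A,C} ∩ JKL={C} → {C} (+0)
site 1, node DS: D={A} ∪ S={C} → {A,C} (+1)
site 1, node KL: K={A} ∪ L={T} → {A,T} (+1)
site 1, node JKL: J={A} ∩ KL={A,T} → {A} (+0)
site 1, node DJKLS: DS={A,C} ∩ JKL={A} → {A} (+0)
site 2, node DS: D={T} ∪ S={C} → {C,T} (+1)
site 2, node KL: K={T} ∩ L={T} → {T} (+0)
site 2, node JKL: J={A} ∪ KL={T} → {A,T} (+1)
site 2, node DJKLS: DS={C,T} ∩ JKL={A,T} → {T} (+0)
site 3, node DS: D={C} ∩ S={C} → {C} (+0)
site 3, node KL: K={G} ∪ L={A} → {A,G} (+1)
site 3, node JKL: J={A} ∩ KL={A,G} → {A} (+0)
site 3, node DJKLS: DS={C} ∪ JKL={A} → {A,C} (+1)
site 4, node DS: D={C} ∩ S={C} → {C} (+0)
site 4, node KL: K={A} ∪ L={G} → {A,G} (+1)
site 4, node JKL: J={T} ∪ KL={A,G} → {A,G,T} (+1)
site 4, node DJKLS: DS={C} ∪ JKL={A,G,T} → {A,C,G,T} (+1)
site 5, node DS: D={G} ∪ S={A} → {A,G} (+1)
site 5, node KL: K={G} ∪ L={T} → {G,T} (+1)
site 5, node JKL: J={C} ∪ KL={G,T} → {C,G,T} (+1)
site 5, node DJKLS: DS={A,G} ∩ JKL={C,G,T} → {G} (+0)
per-site changes: [2, 2, 2, 2, 3, 3]; total = 14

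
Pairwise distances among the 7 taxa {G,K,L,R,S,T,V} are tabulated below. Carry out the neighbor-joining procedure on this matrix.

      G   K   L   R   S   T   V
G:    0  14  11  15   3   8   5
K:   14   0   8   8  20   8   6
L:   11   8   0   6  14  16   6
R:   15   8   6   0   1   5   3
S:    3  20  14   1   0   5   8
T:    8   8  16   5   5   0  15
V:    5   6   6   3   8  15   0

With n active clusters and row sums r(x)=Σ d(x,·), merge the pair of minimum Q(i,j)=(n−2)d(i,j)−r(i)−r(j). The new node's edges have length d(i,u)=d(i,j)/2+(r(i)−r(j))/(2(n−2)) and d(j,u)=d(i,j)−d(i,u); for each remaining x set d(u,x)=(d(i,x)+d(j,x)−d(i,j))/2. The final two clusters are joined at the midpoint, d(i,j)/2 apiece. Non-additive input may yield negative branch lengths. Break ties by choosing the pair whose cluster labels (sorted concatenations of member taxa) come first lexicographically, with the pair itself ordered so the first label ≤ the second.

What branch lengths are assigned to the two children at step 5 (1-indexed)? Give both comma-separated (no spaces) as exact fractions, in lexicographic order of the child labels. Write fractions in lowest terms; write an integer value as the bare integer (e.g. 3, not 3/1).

iteration 1: select G,S (d=3, Q=-92); attach at lengths (2, 1); label the merged cluster GS
  updated: d(GS,K)=31/2, d(GS,L)=11, d(GS,R)=13/2, d(GS,T)=5, d(GS,V)=5
iteration 2: select GS,T (d=5, Q=-72); attach at lengths (7/4, 13/4); label the merged cluster GST
  updated: d(GST,K)=37/4, d(GST,L)=11, d(GST,R)=13/4, d(GST,V)=15/2
iteration 3: select GST,R (d=13/4, Q=-83/2); attach at lengths (41/12, -1/6); label the merged cluster GRST
  updated: d(GRST,K)=7, d(GRST,L)=55/8, d(GRST,V)=29/8
iteration 4: select GRST,V (d=29/8, Q=-207/8); attach at lengths (73/32, 43/32); label the merged cluster GRSTV
  updated: d(GRSTV,K)=75/16, d(GRSTV,L)=37/8
iteration 5: select GRSTV,K (d=75/16, Q=-277/16); attach at lengths (21/32, 129/32); label the merged cluster GKRSTV
  updated: d(GKRSTV,L)=127/32
iteration 6: select GKRSTV,L (d=127/32); attach at lengths (127/64, 127/64); label the merged cluster GKLRSTV
final tree: ((((((G:2,S:1):7/4,T:13/4):41/12,R:-1/6):73/32,V:43/32):21/32,K:129/32):127/64,L:127/64)
total length: 753/32

21/32,129/32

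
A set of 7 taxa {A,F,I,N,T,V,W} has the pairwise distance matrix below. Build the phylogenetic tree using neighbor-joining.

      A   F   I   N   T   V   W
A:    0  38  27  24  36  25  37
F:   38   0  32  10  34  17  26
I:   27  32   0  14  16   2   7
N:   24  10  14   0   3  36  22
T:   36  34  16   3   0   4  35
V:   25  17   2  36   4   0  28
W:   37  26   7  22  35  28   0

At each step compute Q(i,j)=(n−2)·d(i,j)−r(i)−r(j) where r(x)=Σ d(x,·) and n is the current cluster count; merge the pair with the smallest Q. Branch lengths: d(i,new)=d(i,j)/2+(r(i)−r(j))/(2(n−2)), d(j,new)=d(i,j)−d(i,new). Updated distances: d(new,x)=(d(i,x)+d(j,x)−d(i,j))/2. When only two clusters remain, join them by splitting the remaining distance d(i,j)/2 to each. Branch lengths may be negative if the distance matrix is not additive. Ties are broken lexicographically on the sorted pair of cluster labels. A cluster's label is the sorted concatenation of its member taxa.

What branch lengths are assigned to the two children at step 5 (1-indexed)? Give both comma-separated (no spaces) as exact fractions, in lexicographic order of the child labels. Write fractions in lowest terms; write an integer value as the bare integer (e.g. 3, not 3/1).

23/32,239/32

step 1: merge (N,T) at d=3, Q=-222; branch lengths N→-2/5, T→17/5; new cluster NT
  updated: d(A,NT)=57/2, d(F,NT)=41/2, d(I,NT)=27/2, d(NT,V)=37/2, d(NT,W)=27
step 2: merge (I,W) at d=7, Q=-357/2; branch lengths I→-31/16, W→143/16; new cluster IW
  updated: d(A,IW)=57/2, d(F,IW)=51/2, d(IW,NT)=67/4, d(IW,V)=23/2
step 3: merge (F,NT) at d=41/2, Q=-495/4; branch lengths F→313/24, NT→179/24; new cluster FNT
  updated: d(A,FNT)=23, d(FNT,IW)=87/8, d(FNT,V)=15/2
step 4: merge (A,FNT) at d=23, Q=-575/8; branch lengths A→649/32, FNT→87/32; new cluster AFNT
  updated: d(AFNT,IW)=131/16, d(AFNT,V)=19/4
step 5: merge (AFNT,IW) at d=131/16, Q=-391/16; branch lengths AFNT→23/32, IW→239/32; new cluster AFINTW
  updated: d(AFINTW,V)=129/32
step 6: merge (AFINTW,V) at d=129/32; branch lengths AFINTW→129/64, V→129/64; new cluster AFINTVW
final tree: (((A:649/32,(F:313/24,(N:-2/5,T:17/5):179/24):87/32):23/32,(I:-31/16,W:143/16):239/32):129/64,V:129/64)
total length: 2103/32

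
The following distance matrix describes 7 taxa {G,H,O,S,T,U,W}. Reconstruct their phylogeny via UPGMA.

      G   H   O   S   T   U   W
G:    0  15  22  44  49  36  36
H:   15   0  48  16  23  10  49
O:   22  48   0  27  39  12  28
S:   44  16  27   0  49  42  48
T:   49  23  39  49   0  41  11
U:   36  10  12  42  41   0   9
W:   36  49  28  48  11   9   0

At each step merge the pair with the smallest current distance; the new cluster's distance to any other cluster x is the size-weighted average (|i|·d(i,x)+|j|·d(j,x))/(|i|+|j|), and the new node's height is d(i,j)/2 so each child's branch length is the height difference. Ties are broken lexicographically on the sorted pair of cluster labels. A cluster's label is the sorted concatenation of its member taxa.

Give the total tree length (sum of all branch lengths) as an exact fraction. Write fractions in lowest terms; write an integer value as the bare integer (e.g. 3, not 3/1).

iteration 1: select U,W (d=9); attach at lengths (9/2, 9/2); label the merged cluster UW
  updated: d(G,UW)=36, d(H,UW)=59/2, d(O,UW)=20, d(S,UW)=45, d(T,UW)=26
iteration 2: select G,H (d=15); attach at lengths (15/2, 15/2); label the merged cluster GH
  updated: d(GH,O)=35, d(GH,S)=30, d(GH,T)=36, d(GH,UW)=131/4
iteration 3: select O,UW (d=20); attach at lengths (10, 11/2); label the merged cluster OUW
  updated: d(GH,OUW)=67/2, d(OUW,S)=39, d(OUW,T)=91/3
iteration 4: select GH,S (d=30); attach at lengths (15/2, 15); label the merged cluster GHS
  updated: d(GHS,OUW)=106/3, d(GHS,T)=121/3
iteration 5: select OUW,T (d=91/3); attach at lengths (31/6, 91/6); label the merged cluster OTUW
  updated: d(GHS,OTUW)=439/12
iteration 6: select GHS,OTUW (d=439/12); attach at lengths (79/24, 25/8); label the merged cluster GHOSTUW
final tree: (((G:15/2,H:15/2):15/2,S:15):79/24,((O:10,(U:9/2,W:9/2):11/2):31/6,T:91/6):25/8)
total length: 355/4

355/4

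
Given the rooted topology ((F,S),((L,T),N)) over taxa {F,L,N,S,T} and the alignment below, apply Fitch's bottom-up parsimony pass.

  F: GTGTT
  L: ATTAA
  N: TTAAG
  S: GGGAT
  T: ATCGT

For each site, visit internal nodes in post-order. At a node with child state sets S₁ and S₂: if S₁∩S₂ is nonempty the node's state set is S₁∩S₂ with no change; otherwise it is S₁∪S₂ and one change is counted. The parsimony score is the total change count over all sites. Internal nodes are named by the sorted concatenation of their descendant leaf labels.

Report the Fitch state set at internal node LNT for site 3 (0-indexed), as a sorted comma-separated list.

A

site 0, node FS: F={G} ∩ S={G} → {G} (+0)
site 0, node LT: L={A} ∩ T={A} → {A} (+0)
site 0, node LNT: LT={A} ∪ N={T} → {A,T} (+1)
site 0, node FLNST: FS={G} ∪ LNT={A,T} → {A,G,T} (+1)
site 1, node FS: F={T} ∪ S={G} → {G,T} (+1)
site 1, node LT: L={T} ∩ T={T} → {T} (+0)
site 1, node LNT: LT={T} ∩ N={T} → {T} (+0)
site 1, node FLNST: FS={G,T} ∩ LNT={T} → {T} (+0)
site 2, node FS: F={G} ∩ S={G} → {G} (+0)
site 2, node LT: L={T} ∪ T={C} → {C,T} (+1)
site 2, node LNT: LT={C,T} ∪ N={A} → {A,C,T} (+1)
site 2, node FLNST: FS={G} ∪ LNT={A,C,T} → {A,C,G,T} (+1)
site 3, node FS: F={T} ∪ S={A} → {A,T} (+1)
site 3, node LT: L={A} ∪ T={G} → {A,G} (+1)
site 3, node LNT: LT={A,G} ∩ N={A} → {A} (+0)
site 3, node FLNST: FS={A,T} ∩ LNT={A} → {A} (+0)
site 4, node FS: F={T} ∩ S={T} → {T} (+0)
site 4, node LT: L={A} ∪ T={T} → {A,T} (+1)
site 4, node LNT: LT={A,T} ∪ N={G} → {A,G,T} (+1)
site 4, node FLNST: FS={T} ∩ LNT={A,G,T} → {T} (+0)
per-site changes: [2, 1, 3, 2, 2]; total = 10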